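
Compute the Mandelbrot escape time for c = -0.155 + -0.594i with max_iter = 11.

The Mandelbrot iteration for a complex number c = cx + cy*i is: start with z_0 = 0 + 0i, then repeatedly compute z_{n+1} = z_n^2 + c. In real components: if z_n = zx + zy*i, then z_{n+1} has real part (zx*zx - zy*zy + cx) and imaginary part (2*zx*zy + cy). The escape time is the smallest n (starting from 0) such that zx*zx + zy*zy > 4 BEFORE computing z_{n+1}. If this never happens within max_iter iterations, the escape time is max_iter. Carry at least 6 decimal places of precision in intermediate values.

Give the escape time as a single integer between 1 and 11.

Answer: 11

Derivation:
z_0 = 0 + 0i, c = -0.1550 + -0.5940i
Iter 1: z = -0.1550 + -0.5940i, |z|^2 = 0.3769
Iter 2: z = -0.4838 + -0.4099i, |z|^2 = 0.4021
Iter 3: z = -0.0889 + -0.1974i, |z|^2 = 0.0469
Iter 4: z = -0.1861 + -0.5589i, |z|^2 = 0.3470
Iter 5: z = -0.4327 + -0.3860i, |z|^2 = 0.3363
Iter 6: z = -0.1167 + -0.2599i, |z|^2 = 0.0812
Iter 7: z = -0.2089 + -0.5333i, |z|^2 = 0.3281
Iter 8: z = -0.3958 + -0.3712i, |z|^2 = 0.2944
Iter 9: z = -0.1361 + -0.3002i, |z|^2 = 0.1087
Iter 10: z = -0.2266 + -0.5123i, |z|^2 = 0.3138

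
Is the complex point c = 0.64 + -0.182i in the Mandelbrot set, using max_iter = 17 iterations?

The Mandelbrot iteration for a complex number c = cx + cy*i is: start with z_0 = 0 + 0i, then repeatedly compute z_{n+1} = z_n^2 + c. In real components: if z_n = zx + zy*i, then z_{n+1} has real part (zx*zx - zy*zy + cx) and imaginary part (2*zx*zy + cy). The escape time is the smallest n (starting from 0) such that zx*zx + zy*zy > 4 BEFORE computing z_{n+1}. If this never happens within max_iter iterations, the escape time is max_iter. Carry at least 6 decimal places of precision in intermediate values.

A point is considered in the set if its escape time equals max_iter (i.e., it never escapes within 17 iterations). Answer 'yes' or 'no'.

Answer: no

Derivation:
z_0 = 0 + 0i, c = 0.6400 + -0.1820i
Iter 1: z = 0.6400 + -0.1820i, |z|^2 = 0.4427
Iter 2: z = 1.0165 + -0.4150i, |z|^2 = 1.2054
Iter 3: z = 1.5010 + -1.0256i, |z|^2 = 3.3049
Iter 4: z = 1.8413 + -3.2609i, |z|^2 = 14.0237
Escaped at iteration 4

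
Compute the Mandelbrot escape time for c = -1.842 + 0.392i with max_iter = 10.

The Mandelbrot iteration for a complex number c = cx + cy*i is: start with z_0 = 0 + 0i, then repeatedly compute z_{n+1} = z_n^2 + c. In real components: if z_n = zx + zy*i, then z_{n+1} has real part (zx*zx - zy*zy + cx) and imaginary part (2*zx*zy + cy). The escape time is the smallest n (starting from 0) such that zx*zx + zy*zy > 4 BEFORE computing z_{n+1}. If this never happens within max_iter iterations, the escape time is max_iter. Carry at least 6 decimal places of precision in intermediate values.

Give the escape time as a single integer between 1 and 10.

z_0 = 0 + 0i, c = -1.8420 + 0.3920i
Iter 1: z = -1.8420 + 0.3920i, |z|^2 = 3.5466
Iter 2: z = 1.3973 + -1.0521i, |z|^2 = 3.0594
Iter 3: z = -0.9965 + -2.5483i, |z|^2 = 7.4868
Escaped at iteration 3

Answer: 3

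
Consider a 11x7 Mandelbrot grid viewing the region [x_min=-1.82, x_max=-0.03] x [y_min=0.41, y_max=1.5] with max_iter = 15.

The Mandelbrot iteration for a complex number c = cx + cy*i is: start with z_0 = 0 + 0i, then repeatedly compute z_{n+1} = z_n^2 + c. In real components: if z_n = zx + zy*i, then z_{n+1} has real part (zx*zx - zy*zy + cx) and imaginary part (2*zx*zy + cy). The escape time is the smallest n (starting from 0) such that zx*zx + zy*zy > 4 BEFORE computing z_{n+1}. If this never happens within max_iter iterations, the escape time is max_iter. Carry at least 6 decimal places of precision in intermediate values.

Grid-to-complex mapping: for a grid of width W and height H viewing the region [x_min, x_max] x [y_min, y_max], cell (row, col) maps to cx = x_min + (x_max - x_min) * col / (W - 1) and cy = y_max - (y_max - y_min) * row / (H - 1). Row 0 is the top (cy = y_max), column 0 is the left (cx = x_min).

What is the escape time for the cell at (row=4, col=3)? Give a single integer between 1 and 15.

Answer: 3

Derivation:
z_0 = 0 + 0i, c = -1.2830 + 0.7733i
Iter 1: z = -1.2830 + 0.7733i, |z|^2 = 2.2441
Iter 2: z = -0.2350 + -1.2110i, |z|^2 = 1.5218
Iter 3: z = -2.6944 + 1.3424i, |z|^2 = 9.0619
Escaped at iteration 3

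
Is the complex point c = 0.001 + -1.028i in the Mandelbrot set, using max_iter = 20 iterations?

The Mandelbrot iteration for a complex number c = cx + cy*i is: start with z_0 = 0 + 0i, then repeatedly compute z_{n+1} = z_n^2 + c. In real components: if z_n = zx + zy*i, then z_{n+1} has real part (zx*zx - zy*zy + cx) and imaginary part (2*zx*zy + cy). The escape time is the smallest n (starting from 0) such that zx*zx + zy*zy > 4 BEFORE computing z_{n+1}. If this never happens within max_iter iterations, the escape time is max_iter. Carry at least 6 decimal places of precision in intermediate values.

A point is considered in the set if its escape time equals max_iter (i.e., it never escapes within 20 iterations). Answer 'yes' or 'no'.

z_0 = 0 + 0i, c = 0.0010 + -1.0280i
Iter 1: z = 0.0010 + -1.0280i, |z|^2 = 1.0568
Iter 2: z = -1.0558 + -1.0301i, |z|^2 = 2.1757
Iter 3: z = 0.0547 + 1.1470i, |z|^2 = 1.3187
Iter 4: z = -1.3117 + -0.9026i, |z|^2 = 2.5352
Iter 5: z = 0.9068 + 1.3399i, |z|^2 = 2.6176
Iter 6: z = -0.9719 + 1.4021i, |z|^2 = 2.9105
Iter 7: z = -1.0204 + -3.7534i, |z|^2 = 15.1291
Escaped at iteration 7

Answer: no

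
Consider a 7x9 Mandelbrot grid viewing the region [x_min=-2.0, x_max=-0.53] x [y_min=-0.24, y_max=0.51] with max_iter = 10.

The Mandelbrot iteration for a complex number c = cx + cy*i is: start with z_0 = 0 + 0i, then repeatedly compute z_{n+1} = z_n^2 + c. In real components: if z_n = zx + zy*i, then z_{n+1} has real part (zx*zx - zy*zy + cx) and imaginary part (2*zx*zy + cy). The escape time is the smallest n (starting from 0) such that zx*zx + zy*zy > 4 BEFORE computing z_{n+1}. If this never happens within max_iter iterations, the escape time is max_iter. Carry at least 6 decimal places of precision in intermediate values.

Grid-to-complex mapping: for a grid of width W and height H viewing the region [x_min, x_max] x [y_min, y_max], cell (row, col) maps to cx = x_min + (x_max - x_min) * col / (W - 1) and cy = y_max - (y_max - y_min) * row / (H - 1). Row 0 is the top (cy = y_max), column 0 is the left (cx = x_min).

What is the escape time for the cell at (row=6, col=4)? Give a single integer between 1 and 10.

Answer: 10

Derivation:
z_0 = 0 + 0i, c = -1.0200 + -0.0525i
Iter 1: z = -1.0200 + -0.0525i, |z|^2 = 1.0432
Iter 2: z = 0.0176 + 0.0546i, |z|^2 = 0.0033
Iter 3: z = -1.0227 + -0.0506i, |z|^2 = 1.0484
Iter 4: z = 0.0233 + 0.0509i, |z|^2 = 0.0031
Iter 5: z = -1.0221 + -0.0501i, |z|^2 = 1.0471
Iter 6: z = 0.0221 + 0.0500i, |z|^2 = 0.0030
Iter 7: z = -1.0220 + -0.0503i, |z|^2 = 1.0470
Iter 8: z = 0.0220 + 0.0503i, |z|^2 = 0.0030
Iter 9: z = -1.0220 + -0.0503i, |z|^2 = 1.0471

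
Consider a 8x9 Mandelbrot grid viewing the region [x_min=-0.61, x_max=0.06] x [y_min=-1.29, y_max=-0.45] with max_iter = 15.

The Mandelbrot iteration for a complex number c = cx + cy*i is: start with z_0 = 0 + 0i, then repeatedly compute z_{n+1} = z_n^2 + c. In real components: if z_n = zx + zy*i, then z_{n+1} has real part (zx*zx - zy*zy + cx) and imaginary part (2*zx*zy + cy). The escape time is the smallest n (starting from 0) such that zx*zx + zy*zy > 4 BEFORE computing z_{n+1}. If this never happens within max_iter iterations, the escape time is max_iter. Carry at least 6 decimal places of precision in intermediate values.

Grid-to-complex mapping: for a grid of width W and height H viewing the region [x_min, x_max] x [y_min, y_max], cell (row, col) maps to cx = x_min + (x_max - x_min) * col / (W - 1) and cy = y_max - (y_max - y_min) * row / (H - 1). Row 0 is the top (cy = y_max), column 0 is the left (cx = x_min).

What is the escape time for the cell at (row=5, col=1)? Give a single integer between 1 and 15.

Answer: 4

Derivation:
z_0 = 0 + 0i, c = -0.5143 + -0.9750i
Iter 1: z = -0.5143 + -0.9750i, |z|^2 = 1.2151
Iter 2: z = -1.2004 + 0.0279i, |z|^2 = 1.4418
Iter 3: z = 0.9259 + -1.0419i, |z|^2 = 1.9429
Iter 4: z = -0.7424 + -2.9045i, |z|^2 = 8.9871
Escaped at iteration 4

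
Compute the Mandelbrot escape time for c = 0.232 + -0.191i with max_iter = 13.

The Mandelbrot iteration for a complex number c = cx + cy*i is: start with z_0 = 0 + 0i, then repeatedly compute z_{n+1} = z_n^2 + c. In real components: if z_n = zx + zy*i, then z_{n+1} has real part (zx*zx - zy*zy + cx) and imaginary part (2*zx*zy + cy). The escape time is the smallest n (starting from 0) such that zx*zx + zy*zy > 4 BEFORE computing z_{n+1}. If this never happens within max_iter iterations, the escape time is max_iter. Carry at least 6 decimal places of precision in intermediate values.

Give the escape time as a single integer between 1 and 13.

Answer: 13

Derivation:
z_0 = 0 + 0i, c = 0.2320 + -0.1910i
Iter 1: z = 0.2320 + -0.1910i, |z|^2 = 0.0903
Iter 2: z = 0.2493 + -0.2796i, |z|^2 = 0.1404
Iter 3: z = 0.2160 + -0.3304i, |z|^2 = 0.1558
Iter 4: z = 0.1695 + -0.3337i, |z|^2 = 0.1401
Iter 5: z = 0.1493 + -0.3041i, |z|^2 = 0.1148
Iter 6: z = 0.1618 + -0.2818i, |z|^2 = 0.1056
Iter 7: z = 0.1788 + -0.2822i, |z|^2 = 0.1116
Iter 8: z = 0.1843 + -0.2919i, |z|^2 = 0.1192
Iter 9: z = 0.1808 + -0.2986i, |z|^2 = 0.1218
Iter 10: z = 0.1755 + -0.2990i, |z|^2 = 0.1202
Iter 11: z = 0.1734 + -0.2959i, |z|^2 = 0.1177
Iter 12: z = 0.1745 + -0.2937i, |z|^2 = 0.1167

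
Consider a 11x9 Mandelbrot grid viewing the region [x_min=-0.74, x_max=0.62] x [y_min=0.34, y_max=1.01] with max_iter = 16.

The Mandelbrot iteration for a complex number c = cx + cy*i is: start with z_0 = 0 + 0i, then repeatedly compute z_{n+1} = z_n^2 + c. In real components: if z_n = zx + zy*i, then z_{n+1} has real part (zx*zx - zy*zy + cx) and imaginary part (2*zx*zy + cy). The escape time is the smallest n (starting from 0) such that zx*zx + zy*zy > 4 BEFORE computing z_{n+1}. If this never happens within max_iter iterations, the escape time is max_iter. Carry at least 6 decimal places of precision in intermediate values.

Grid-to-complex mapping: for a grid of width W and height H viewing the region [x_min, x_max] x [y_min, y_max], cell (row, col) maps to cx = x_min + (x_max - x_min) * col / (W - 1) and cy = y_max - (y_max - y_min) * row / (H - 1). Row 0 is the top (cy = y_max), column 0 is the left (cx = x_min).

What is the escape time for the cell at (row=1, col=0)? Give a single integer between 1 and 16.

Answer: 4

Derivation:
z_0 = 0 + 0i, c = -0.7400 + 0.9263i
Iter 1: z = -0.7400 + 0.9263i, |z|^2 = 1.4055
Iter 2: z = -1.0503 + -0.4446i, |z|^2 = 1.3009
Iter 3: z = 0.1655 + 1.8602i, |z|^2 = 3.4878
Iter 4: z = -4.1730 + 1.5421i, |z|^2 = 19.7920
Escaped at iteration 4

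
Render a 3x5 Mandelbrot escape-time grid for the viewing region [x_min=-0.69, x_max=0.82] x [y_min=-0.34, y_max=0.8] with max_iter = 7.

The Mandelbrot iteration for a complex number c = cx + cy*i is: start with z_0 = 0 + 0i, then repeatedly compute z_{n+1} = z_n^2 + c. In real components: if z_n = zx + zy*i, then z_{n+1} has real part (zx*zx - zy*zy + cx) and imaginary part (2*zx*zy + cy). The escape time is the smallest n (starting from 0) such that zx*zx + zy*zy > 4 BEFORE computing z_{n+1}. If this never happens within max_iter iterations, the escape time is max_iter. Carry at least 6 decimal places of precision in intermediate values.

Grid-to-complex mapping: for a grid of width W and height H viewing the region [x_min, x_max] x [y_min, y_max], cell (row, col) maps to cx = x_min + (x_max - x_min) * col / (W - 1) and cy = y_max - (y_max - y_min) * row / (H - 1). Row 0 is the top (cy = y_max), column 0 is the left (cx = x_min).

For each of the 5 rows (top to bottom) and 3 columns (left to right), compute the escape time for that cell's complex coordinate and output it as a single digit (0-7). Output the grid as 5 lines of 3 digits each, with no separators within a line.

Answer: 472
773
773
773
773

Derivation:
(row=0, col=0): c = -0.6900 + 0.8000i → escape time 4
(row=0, col=1): c = 0.0650 + 0.8000i → escape time 7
(row=0, col=2): c = 0.8200 + 0.8000i → escape time 2
(row=1, col=0): c = -0.6900 + 0.5150i → escape time 7
(row=1, col=1): c = 0.0650 + 0.5150i → escape time 7
(row=1, col=2): c = 0.8200 + 0.5150i → escape time 3
(row=2, col=0): c = -0.6900 + 0.2300i → escape time 7
(row=2, col=1): c = 0.0650 + 0.2300i → escape time 7
(row=2, col=2): c = 0.8200 + 0.2300i → escape time 3
(row=3, col=0): c = -0.6900 + -0.0550i → escape time 7
(row=3, col=1): c = 0.0650 + -0.0550i → escape time 7
(row=3, col=2): c = 0.8200 + -0.0550i → escape time 3
(row=4, col=0): c = -0.6900 + -0.3400i → escape time 7
(row=4, col=1): c = 0.0650 + -0.3400i → escape time 7
(row=4, col=2): c = 0.8200 + -0.3400i → escape time 3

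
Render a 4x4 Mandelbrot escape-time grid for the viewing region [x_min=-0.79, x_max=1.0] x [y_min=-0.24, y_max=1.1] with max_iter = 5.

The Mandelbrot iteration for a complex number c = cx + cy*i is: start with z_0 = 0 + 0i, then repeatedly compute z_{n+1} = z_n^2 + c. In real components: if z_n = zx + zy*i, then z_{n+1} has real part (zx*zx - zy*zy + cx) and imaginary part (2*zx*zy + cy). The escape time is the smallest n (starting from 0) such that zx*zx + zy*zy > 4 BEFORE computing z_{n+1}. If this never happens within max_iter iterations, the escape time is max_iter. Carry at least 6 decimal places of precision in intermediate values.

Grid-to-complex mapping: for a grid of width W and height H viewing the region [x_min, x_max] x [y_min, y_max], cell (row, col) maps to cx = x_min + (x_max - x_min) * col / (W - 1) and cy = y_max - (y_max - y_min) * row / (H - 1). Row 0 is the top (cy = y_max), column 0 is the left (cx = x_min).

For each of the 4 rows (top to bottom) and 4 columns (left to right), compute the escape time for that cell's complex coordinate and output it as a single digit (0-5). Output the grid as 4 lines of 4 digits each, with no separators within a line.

Answer: 3522
5552
5552
5552

Derivation:
(row=0, col=0): c = -0.7900 + 1.1000i → escape time 3
(row=0, col=1): c = -0.1933 + 1.1000i → escape time 5
(row=0, col=2): c = 0.4033 + 1.1000i → escape time 2
(row=0, col=3): c = 1.0000 + 1.1000i → escape time 2
(row=1, col=0): c = -0.7900 + 0.6533i → escape time 5
(row=1, col=1): c = -0.1933 + 0.6533i → escape time 5
(row=1, col=2): c = 0.4033 + 0.6533i → escape time 5
(row=1, col=3): c = 1.0000 + 0.6533i → escape time 2
(row=2, col=0): c = -0.7900 + 0.2067i → escape time 5
(row=2, col=1): c = -0.1933 + 0.2067i → escape time 5
(row=2, col=2): c = 0.4033 + 0.2067i → escape time 5
(row=2, col=3): c = 1.0000 + 0.2067i → escape time 2
(row=3, col=0): c = -0.7900 + -0.2400i → escape time 5
(row=3, col=1): c = -0.1933 + -0.2400i → escape time 5
(row=3, col=2): c = 0.4033 + -0.2400i → escape time 5
(row=3, col=3): c = 1.0000 + -0.2400i → escape time 2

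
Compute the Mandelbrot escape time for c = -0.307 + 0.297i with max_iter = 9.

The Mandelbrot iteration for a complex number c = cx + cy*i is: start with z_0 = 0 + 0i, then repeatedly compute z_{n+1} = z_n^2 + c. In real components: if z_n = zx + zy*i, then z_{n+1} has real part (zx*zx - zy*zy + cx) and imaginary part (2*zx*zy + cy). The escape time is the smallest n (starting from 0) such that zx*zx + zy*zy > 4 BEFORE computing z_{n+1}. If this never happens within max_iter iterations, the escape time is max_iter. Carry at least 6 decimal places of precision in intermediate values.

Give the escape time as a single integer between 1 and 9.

Answer: 9

Derivation:
z_0 = 0 + 0i, c = -0.3070 + 0.2970i
Iter 1: z = -0.3070 + 0.2970i, |z|^2 = 0.1825
Iter 2: z = -0.3010 + 0.1146i, |z|^2 = 0.1037
Iter 3: z = -0.2296 + 0.2280i, |z|^2 = 0.1047
Iter 4: z = -0.3063 + 0.1923i, |z|^2 = 0.1308
Iter 5: z = -0.2502 + 0.1792i, |z|^2 = 0.0947
Iter 6: z = -0.2765 + 0.2073i, |z|^2 = 0.1195
Iter 7: z = -0.2735 + 0.1823i, |z|^2 = 0.1081
Iter 8: z = -0.2654 + 0.1973i, |z|^2 = 0.1094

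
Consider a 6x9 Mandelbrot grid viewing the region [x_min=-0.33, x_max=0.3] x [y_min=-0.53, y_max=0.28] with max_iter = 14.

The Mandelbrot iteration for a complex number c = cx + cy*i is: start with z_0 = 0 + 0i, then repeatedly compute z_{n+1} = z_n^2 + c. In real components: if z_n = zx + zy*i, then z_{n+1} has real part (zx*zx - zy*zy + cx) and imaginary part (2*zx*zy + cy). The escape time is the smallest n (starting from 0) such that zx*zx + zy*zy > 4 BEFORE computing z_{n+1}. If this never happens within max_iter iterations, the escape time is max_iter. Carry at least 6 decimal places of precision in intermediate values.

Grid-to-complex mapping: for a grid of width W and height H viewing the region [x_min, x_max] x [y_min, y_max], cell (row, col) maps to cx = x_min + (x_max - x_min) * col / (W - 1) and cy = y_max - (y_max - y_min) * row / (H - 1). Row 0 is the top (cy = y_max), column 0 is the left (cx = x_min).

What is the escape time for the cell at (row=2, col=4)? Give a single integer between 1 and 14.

z_0 = 0 + 0i, c = 0.1740 + 0.0775i
Iter 1: z = 0.1740 + 0.0775i, |z|^2 = 0.0363
Iter 2: z = 0.1983 + 0.1045i, |z|^2 = 0.0502
Iter 3: z = 0.2024 + 0.1189i, |z|^2 = 0.0551
Iter 4: z = 0.2008 + 0.1256i, |z|^2 = 0.0561
Iter 5: z = 0.1985 + 0.1280i, |z|^2 = 0.0558
Iter 6: z = 0.1970 + 0.1283i, |z|^2 = 0.0553
Iter 7: z = 0.1964 + 0.1281i, |z|^2 = 0.0550
Iter 8: z = 0.1962 + 0.1278i, |z|^2 = 0.0548
Iter 9: z = 0.1961 + 0.1276i, |z|^2 = 0.0548
Iter 10: z = 0.1962 + 0.1276i, |z|^2 = 0.0548
Iter 11: z = 0.1962 + 0.1276i, |z|^2 = 0.0548
Iter 12: z = 0.1962 + 0.1276i, |z|^2 = 0.0548
Iter 13: z = 0.1962 + 0.1276i, |z|^2 = 0.0548

Answer: 14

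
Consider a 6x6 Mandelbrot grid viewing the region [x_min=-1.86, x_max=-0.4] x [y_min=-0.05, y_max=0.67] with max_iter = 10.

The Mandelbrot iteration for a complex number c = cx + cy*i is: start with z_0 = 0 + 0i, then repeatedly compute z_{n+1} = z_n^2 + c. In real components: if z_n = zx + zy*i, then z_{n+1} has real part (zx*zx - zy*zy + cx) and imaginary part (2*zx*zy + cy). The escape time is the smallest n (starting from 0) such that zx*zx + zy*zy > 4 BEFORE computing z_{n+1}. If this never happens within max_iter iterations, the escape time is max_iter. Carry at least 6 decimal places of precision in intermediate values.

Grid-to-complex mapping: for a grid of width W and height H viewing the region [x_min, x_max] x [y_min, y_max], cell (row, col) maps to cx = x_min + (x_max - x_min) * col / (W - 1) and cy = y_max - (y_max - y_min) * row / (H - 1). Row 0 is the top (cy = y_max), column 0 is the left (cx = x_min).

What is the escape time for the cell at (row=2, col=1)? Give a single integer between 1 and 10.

Answer: 4

Derivation:
z_0 = 0 + 0i, c = -1.5680 + 0.3820i
Iter 1: z = -1.5680 + 0.3820i, |z|^2 = 2.6045
Iter 2: z = 0.7447 + -0.8160i, |z|^2 = 1.2204
Iter 3: z = -1.6792 + -0.8333i, |z|^2 = 3.5141
Iter 4: z = 0.5574 + 3.1805i, |z|^2 = 10.4261
Escaped at iteration 4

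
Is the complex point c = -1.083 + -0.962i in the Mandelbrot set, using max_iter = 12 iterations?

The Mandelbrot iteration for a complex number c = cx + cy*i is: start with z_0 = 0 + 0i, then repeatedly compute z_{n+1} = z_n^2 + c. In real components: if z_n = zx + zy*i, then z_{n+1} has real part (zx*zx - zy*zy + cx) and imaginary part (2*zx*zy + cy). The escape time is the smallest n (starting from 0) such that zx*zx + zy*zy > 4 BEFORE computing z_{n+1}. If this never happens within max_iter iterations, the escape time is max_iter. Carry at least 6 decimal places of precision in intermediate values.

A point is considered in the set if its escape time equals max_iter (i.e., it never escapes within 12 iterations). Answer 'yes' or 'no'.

Answer: no

Derivation:
z_0 = 0 + 0i, c = -1.0830 + -0.9620i
Iter 1: z = -1.0830 + -0.9620i, |z|^2 = 2.0983
Iter 2: z = -0.8356 + 1.1217i, |z|^2 = 1.9563
Iter 3: z = -1.6430 + -2.8365i, |z|^2 = 10.7451
Escaped at iteration 3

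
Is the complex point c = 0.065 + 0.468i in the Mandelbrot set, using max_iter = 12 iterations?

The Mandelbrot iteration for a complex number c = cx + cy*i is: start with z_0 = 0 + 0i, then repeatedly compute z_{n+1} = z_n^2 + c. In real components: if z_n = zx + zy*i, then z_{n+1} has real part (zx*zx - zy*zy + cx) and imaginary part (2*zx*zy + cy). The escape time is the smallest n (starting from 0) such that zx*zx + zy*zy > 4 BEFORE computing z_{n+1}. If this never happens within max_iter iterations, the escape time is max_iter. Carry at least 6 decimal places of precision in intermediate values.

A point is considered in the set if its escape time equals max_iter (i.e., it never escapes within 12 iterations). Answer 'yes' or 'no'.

Answer: yes

Derivation:
z_0 = 0 + 0i, c = 0.0650 + 0.4680i
Iter 1: z = 0.0650 + 0.4680i, |z|^2 = 0.2232
Iter 2: z = -0.1498 + 0.5288i, |z|^2 = 0.3021
Iter 3: z = -0.1922 + 0.3096i, |z|^2 = 0.1328
Iter 4: z = 0.0061 + 0.3490i, |z|^2 = 0.1218
Iter 5: z = -0.0568 + 0.4723i, |z|^2 = 0.2263
Iter 6: z = -0.1548 + 0.4144i, |z|^2 = 0.1957
Iter 7: z = -0.0828 + 0.3397i, |z|^2 = 0.1222
Iter 8: z = -0.0435 + 0.4118i, |z|^2 = 0.1715
Iter 9: z = -0.1027 + 0.4321i, |z|^2 = 0.1973
Iter 10: z = -0.1112 + 0.3793i, |z|^2 = 0.1562
Iter 11: z = -0.0665 + 0.3836i, |z|^2 = 0.1516
Did not escape in 12 iterations → in set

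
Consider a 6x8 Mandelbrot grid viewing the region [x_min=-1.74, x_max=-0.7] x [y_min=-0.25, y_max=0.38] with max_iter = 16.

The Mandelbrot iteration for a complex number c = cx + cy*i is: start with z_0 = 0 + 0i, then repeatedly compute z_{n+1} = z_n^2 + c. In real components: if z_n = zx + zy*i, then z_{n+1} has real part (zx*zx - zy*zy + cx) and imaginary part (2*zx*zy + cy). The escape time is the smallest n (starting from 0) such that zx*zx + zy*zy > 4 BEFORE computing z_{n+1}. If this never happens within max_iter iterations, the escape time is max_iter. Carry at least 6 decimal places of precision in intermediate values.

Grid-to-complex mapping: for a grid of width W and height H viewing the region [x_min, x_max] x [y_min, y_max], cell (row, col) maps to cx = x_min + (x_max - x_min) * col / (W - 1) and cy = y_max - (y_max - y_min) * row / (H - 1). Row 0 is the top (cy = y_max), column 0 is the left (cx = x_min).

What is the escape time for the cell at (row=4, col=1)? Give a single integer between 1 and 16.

Answer: 9

Derivation:
z_0 = 0 + 0i, c = -1.5320 + 0.0200i
Iter 1: z = -1.5320 + 0.0200i, |z|^2 = 2.3474
Iter 2: z = 0.8146 + -0.0413i, |z|^2 = 0.6653
Iter 3: z = -0.8701 + -0.0473i, |z|^2 = 0.7593
Iter 4: z = -0.7772 + 0.1022i, |z|^2 = 0.6145
Iter 5: z = -0.9385 + -0.1389i, |z|^2 = 0.9000
Iter 6: z = -0.6706 + 0.2807i, |z|^2 = 0.5285
Iter 7: z = -1.1611 + -0.3565i, |z|^2 = 1.4752
Iter 8: z = -0.3109 + 0.8478i, |z|^2 = 0.8155
Iter 9: z = -2.1541 + -0.5073i, |z|^2 = 4.8977
Escaped at iteration 9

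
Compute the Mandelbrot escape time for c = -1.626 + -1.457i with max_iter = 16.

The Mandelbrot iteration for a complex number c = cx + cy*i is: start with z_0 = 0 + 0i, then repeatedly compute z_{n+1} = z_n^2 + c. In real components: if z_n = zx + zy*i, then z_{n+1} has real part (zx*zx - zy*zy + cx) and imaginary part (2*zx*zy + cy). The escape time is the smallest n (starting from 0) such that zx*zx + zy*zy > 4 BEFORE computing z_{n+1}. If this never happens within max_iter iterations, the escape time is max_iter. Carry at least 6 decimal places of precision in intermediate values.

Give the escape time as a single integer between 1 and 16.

z_0 = 0 + 0i, c = -1.6260 + -1.4570i
Iter 1: z = -1.6260 + -1.4570i, |z|^2 = 4.7667
Escaped at iteration 1

Answer: 1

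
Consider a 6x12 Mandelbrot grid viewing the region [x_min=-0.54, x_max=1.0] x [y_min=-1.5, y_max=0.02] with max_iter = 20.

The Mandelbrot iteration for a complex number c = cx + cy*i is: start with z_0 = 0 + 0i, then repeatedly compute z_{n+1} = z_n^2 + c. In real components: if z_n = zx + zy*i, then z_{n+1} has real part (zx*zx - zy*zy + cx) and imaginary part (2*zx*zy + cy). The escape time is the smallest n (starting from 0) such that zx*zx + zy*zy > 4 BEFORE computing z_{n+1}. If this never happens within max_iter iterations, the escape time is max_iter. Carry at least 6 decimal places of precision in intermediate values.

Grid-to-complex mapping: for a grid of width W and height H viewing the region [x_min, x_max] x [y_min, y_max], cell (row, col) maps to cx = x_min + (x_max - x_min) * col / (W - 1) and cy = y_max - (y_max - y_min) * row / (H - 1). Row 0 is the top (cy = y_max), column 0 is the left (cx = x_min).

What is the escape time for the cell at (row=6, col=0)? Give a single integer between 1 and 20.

Answer: 5

Derivation:
z_0 = 0 + 0i, c = -0.5400 + -0.8091i
Iter 1: z = -0.5400 + -0.8091i, |z|^2 = 0.9462
Iter 2: z = -0.9030 + 0.0647i, |z|^2 = 0.8196
Iter 3: z = 0.2713 + -0.9260i, |z|^2 = 0.9310
Iter 4: z = -1.3239 + -1.3115i, |z|^2 = 3.4726
Iter 5: z = -0.5073 + 2.6634i, |z|^2 = 7.3509
Escaped at iteration 5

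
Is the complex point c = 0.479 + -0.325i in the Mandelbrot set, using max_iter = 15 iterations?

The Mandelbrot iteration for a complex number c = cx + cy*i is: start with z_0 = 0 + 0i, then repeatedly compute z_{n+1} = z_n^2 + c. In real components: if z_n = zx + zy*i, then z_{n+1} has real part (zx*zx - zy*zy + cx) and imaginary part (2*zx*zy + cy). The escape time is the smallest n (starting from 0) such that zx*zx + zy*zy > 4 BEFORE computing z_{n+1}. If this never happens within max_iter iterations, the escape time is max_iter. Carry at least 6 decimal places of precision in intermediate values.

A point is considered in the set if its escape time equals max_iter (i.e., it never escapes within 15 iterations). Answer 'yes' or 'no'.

z_0 = 0 + 0i, c = 0.4790 + -0.3250i
Iter 1: z = 0.4790 + -0.3250i, |z|^2 = 0.3351
Iter 2: z = 0.6028 + -0.6363i, |z|^2 = 0.7683
Iter 3: z = 0.4374 + -1.0922i, |z|^2 = 1.3843
Iter 4: z = -0.5226 + -1.2806i, |z|^2 = 1.9129
Iter 5: z = -0.8878 + 1.0133i, |z|^2 = 1.8150
Iter 6: z = 0.2403 + -2.1242i, |z|^2 = 4.5699
Escaped at iteration 6

Answer: no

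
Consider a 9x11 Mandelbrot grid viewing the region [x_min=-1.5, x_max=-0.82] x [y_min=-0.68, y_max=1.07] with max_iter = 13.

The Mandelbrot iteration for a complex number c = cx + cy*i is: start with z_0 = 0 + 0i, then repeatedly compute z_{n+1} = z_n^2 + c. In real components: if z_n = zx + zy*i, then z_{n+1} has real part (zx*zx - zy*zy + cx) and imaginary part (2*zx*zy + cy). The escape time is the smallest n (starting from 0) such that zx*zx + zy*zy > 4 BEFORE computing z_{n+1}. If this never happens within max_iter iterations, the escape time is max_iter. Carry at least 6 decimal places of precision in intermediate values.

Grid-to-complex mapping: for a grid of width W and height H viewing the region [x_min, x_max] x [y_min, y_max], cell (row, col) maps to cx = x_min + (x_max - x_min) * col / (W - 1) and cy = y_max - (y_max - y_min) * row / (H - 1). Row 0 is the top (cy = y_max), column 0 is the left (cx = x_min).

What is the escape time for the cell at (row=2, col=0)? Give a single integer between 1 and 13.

z_0 = 0 + 0i, c = -1.5000 + 0.7200i
Iter 1: z = -1.5000 + 0.7200i, |z|^2 = 2.7684
Iter 2: z = 0.2316 + -1.4400i, |z|^2 = 2.1272
Iter 3: z = -3.5200 + 0.0530i, |z|^2 = 12.3929
Escaped at iteration 3

Answer: 3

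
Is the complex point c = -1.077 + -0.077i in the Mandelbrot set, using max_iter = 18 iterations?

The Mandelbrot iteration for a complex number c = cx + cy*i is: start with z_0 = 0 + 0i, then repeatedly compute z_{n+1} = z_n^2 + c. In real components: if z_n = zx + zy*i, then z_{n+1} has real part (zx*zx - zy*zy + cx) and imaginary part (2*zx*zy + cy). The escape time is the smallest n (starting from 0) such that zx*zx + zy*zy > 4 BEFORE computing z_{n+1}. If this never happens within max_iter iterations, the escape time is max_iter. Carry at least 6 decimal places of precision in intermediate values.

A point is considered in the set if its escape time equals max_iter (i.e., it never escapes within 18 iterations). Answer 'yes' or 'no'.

Answer: yes

Derivation:
z_0 = 0 + 0i, c = -1.0770 + -0.0770i
Iter 1: z = -1.0770 + -0.0770i, |z|^2 = 1.1659
Iter 2: z = 0.0770 + 0.0889i, |z|^2 = 0.0138
Iter 3: z = -1.0790 + -0.0633i, |z|^2 = 1.1682
Iter 4: z = 0.0832 + 0.0596i, |z|^2 = 0.0105
Iter 5: z = -1.0736 + -0.0671i, |z|^2 = 1.1572
Iter 6: z = 0.0712 + 0.0670i, |z|^2 = 0.0096
Iter 7: z = -1.0764 + -0.0675i, |z|^2 = 1.1632
Iter 8: z = 0.0771 + 0.0682i, |z|^2 = 0.0106
Iter 9: z = -1.0757 + -0.0665i, |z|^2 = 1.1616
Iter 10: z = 0.0757 + 0.0660i, |z|^2 = 0.0101
Iter 11: z = -1.0756 + -0.0670i, |z|^2 = 1.1615
Iter 12: z = 0.0755 + 0.0671i, |z|^2 = 0.0102
Iter 13: z = -1.0758 + -0.0669i, |z|^2 = 1.1618
Iter 14: z = 0.0759 + 0.0669i, |z|^2 = 0.0102
Iter 15: z = -1.0757 + -0.0668i, |z|^2 = 1.1616
Iter 16: z = 0.0757 + 0.0668i, |z|^2 = 0.0102
Iter 17: z = -1.0757 + -0.0669i, |z|^2 = 1.1617
Did not escape in 18 iterations → in set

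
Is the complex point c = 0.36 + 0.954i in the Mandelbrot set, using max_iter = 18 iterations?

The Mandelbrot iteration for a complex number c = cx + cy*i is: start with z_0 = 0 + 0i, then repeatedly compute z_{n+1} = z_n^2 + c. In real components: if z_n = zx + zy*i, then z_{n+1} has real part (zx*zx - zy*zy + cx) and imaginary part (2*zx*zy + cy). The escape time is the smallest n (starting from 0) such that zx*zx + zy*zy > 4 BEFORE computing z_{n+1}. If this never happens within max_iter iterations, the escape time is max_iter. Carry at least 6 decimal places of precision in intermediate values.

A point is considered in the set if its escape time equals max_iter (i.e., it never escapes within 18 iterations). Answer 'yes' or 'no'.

Answer: no

Derivation:
z_0 = 0 + 0i, c = 0.3600 + 0.9540i
Iter 1: z = 0.3600 + 0.9540i, |z|^2 = 1.0397
Iter 2: z = -0.4205 + 1.6409i, |z|^2 = 2.8693
Iter 3: z = -2.1557 + -0.4260i, |z|^2 = 4.8283
Escaped at iteration 3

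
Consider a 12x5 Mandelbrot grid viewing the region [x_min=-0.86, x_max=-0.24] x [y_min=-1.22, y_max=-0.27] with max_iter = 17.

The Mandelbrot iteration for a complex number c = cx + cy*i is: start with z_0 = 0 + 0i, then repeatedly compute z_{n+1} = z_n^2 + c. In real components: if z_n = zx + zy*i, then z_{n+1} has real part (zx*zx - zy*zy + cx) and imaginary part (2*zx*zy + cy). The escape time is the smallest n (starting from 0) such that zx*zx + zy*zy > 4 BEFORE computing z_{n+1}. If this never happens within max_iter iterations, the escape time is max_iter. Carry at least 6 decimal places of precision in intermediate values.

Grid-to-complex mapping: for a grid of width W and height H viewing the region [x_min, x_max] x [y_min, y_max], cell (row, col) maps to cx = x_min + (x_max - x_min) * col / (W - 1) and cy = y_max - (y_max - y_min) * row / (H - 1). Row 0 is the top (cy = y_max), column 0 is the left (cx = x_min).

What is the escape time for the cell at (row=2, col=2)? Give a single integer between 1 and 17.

z_0 = 0 + 0i, c = -0.7473 + -0.7450i
Iter 1: z = -0.7473 + -0.7450i, |z|^2 = 1.1134
Iter 2: z = -0.7439 + 0.3684i, |z|^2 = 0.6891
Iter 3: z = -0.3297 + -1.2931i, |z|^2 = 1.7809
Iter 4: z = -2.3108 + 0.1076i, |z|^2 = 5.3515
Escaped at iteration 4

Answer: 4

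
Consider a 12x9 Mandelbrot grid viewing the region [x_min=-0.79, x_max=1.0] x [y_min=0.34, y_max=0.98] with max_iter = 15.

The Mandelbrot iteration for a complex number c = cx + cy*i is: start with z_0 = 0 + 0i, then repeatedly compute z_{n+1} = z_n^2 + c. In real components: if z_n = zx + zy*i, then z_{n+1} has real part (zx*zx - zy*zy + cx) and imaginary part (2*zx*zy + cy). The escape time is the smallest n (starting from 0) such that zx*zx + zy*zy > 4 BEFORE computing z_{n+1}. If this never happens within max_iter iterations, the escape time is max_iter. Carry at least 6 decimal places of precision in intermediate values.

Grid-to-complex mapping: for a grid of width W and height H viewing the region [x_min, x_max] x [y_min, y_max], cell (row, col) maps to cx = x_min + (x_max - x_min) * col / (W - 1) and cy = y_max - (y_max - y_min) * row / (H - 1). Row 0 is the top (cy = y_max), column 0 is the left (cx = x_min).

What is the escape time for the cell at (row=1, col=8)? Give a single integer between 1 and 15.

Answer: 3

Derivation:
z_0 = 0 + 0i, c = 0.5118 + 0.9000i
Iter 1: z = 0.5118 + 0.9000i, |z|^2 = 1.0720
Iter 2: z = -0.0362 + 1.8213i, |z|^2 = 3.3183
Iter 3: z = -2.8039 + 0.7681i, |z|^2 = 8.4518
Escaped at iteration 3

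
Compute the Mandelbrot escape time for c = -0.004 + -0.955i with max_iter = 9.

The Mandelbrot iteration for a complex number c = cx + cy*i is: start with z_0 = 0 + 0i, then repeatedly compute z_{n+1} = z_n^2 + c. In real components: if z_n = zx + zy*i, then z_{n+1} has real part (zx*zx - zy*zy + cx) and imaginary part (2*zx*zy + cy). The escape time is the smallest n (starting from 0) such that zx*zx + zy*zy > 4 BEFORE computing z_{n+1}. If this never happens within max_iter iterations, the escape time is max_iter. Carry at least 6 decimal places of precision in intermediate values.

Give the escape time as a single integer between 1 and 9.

Answer: 7

Derivation:
z_0 = 0 + 0i, c = -0.0040 + -0.9550i
Iter 1: z = -0.0040 + -0.9550i, |z|^2 = 0.9120
Iter 2: z = -0.9160 + -0.9474i, |z|^2 = 1.7366
Iter 3: z = -0.0624 + 0.7806i, |z|^2 = 0.6132
Iter 4: z = -0.6094 + -1.0524i, |z|^2 = 1.4790
Iter 5: z = -0.7403 + 0.3277i, |z|^2 = 0.6554
Iter 6: z = 0.4366 + -1.4402i, |z|^2 = 2.2649
Iter 7: z = -1.8877 + -2.2125i, |z|^2 = 8.4585
Escaped at iteration 7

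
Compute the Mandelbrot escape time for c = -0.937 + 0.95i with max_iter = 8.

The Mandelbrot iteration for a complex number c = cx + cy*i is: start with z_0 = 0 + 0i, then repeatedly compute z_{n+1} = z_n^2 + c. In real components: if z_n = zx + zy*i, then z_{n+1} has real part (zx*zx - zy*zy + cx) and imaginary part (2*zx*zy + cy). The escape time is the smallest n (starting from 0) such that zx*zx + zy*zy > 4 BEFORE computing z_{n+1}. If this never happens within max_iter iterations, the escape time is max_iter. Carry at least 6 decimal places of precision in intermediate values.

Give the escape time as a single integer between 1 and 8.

Answer: 3

Derivation:
z_0 = 0 + 0i, c = -0.9370 + 0.9500i
Iter 1: z = -0.9370 + 0.9500i, |z|^2 = 1.7805
Iter 2: z = -0.9615 + -0.8303i, |z|^2 = 1.6139
Iter 3: z = -0.7019 + 2.5467i, |z|^2 = 6.9784
Escaped at iteration 3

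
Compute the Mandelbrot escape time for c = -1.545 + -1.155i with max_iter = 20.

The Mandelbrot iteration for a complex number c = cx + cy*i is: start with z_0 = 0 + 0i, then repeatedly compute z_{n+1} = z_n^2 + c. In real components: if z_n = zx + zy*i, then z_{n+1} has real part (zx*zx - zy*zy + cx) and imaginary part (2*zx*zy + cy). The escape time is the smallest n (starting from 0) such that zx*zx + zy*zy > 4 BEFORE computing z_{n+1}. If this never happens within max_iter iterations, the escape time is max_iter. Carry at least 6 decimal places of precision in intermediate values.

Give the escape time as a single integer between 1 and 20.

Answer: 2

Derivation:
z_0 = 0 + 0i, c = -1.5450 + -1.1550i
Iter 1: z = -1.5450 + -1.1550i, |z|^2 = 3.7210
Iter 2: z = -0.4920 + 2.4139i, |z|^2 = 6.0692
Escaped at iteration 2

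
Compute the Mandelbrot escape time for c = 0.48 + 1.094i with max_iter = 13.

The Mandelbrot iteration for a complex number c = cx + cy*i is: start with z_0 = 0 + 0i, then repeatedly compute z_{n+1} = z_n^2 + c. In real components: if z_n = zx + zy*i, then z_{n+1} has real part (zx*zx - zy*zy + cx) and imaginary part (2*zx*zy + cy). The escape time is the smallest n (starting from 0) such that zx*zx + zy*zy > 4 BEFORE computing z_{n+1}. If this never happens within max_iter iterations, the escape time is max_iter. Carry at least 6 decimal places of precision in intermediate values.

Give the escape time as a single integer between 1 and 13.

z_0 = 0 + 0i, c = 0.4800 + 1.0940i
Iter 1: z = 0.4800 + 1.0940i, |z|^2 = 1.4272
Iter 2: z = -0.4864 + 2.1442i, |z|^2 = 4.8344
Escaped at iteration 2

Answer: 2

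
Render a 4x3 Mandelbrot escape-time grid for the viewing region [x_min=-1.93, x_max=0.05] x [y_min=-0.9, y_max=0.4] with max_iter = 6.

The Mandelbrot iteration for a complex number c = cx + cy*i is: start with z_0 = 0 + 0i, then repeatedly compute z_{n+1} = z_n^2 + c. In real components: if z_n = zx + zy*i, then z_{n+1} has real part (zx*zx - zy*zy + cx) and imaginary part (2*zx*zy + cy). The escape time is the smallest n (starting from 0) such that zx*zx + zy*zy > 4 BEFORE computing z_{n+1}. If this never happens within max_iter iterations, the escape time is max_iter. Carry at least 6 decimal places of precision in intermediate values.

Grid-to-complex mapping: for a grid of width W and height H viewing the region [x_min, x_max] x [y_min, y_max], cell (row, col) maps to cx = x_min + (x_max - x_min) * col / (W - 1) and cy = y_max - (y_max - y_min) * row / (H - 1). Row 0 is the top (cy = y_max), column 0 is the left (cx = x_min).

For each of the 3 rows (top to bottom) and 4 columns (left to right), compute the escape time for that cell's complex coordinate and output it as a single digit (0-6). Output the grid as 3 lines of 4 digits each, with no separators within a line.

(row=0, col=0): c = -1.9300 + 0.4000i → escape time 3
(row=0, col=1): c = -1.2700 + 0.4000i → escape time 6
(row=0, col=2): c = -0.6100 + 0.4000i → escape time 6
(row=0, col=3): c = 0.0500 + 0.4000i → escape time 6
(row=1, col=0): c = -1.9300 + -0.2500i → escape time 3
(row=1, col=1): c = -1.2700 + -0.2500i → escape time 6
(row=1, col=2): c = -0.6100 + -0.2500i → escape time 6
(row=1, col=3): c = 0.0500 + -0.2500i → escape time 6
(row=2, col=0): c = -1.9300 + -0.9000i → escape time 1
(row=2, col=1): c = -1.2700 + -0.9000i → escape time 3
(row=2, col=2): c = -0.6100 + -0.9000i → escape time 4
(row=2, col=3): c = 0.0500 + -0.9000i → escape time 6

Answer: 3666
3666
1346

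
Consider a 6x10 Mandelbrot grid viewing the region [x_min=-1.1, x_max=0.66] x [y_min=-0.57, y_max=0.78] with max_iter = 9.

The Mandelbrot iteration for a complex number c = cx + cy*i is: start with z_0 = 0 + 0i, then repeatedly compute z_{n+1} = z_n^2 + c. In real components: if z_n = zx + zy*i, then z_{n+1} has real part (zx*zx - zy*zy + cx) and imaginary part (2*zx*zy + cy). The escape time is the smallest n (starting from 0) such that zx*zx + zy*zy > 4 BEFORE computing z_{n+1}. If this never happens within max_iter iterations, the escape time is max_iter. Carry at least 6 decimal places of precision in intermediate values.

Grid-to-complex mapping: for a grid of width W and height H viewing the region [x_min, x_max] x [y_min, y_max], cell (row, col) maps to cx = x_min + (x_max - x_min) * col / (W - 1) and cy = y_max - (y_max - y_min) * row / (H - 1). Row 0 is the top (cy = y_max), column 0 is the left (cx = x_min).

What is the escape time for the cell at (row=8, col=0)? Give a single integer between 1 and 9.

Answer: 6

Derivation:
z_0 = 0 + 0i, c = -1.1000 + -0.4200i
Iter 1: z = -1.1000 + -0.4200i, |z|^2 = 1.3864
Iter 2: z = -0.0664 + 0.5040i, |z|^2 = 0.2584
Iter 3: z = -1.3496 + -0.4869i, |z|^2 = 2.0585
Iter 4: z = 0.4843 + 0.8943i, |z|^2 = 1.0344
Iter 5: z = -1.6652 + 0.4463i, |z|^2 = 2.9722
Iter 6: z = 1.4738 + -1.9065i, |z|^2 = 5.8068
Escaped at iteration 6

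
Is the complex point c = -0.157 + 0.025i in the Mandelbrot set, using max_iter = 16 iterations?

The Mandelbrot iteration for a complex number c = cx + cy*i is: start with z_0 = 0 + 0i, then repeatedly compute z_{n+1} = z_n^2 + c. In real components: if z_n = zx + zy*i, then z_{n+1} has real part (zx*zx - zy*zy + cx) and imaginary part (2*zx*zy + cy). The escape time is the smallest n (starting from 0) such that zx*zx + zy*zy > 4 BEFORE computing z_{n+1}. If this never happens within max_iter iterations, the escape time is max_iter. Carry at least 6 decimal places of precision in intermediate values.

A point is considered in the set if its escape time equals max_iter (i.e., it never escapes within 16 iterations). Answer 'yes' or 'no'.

z_0 = 0 + 0i, c = -0.1570 + 0.0250i
Iter 1: z = -0.1570 + 0.0250i, |z|^2 = 0.0253
Iter 2: z = -0.1330 + 0.0171i, |z|^2 = 0.0180
Iter 3: z = -0.1396 + 0.0204i, |z|^2 = 0.0199
Iter 4: z = -0.1379 + 0.0193i, |z|^2 = 0.0194
Iter 5: z = -0.1383 + 0.0197i, |z|^2 = 0.0195
Iter 6: z = -0.1382 + 0.0196i, |z|^2 = 0.0195
Iter 7: z = -0.1383 + 0.0196i, |z|^2 = 0.0195
Iter 8: z = -0.1383 + 0.0196i, |z|^2 = 0.0195
Iter 9: z = -0.1383 + 0.0196i, |z|^2 = 0.0195
Iter 10: z = -0.1383 + 0.0196i, |z|^2 = 0.0195
Iter 11: z = -0.1383 + 0.0196i, |z|^2 = 0.0195
Iter 12: z = -0.1383 + 0.0196i, |z|^2 = 0.0195
Iter 13: z = -0.1383 + 0.0196i, |z|^2 = 0.0195
Iter 14: z = -0.1383 + 0.0196i, |z|^2 = 0.0195
Iter 15: z = -0.1383 + 0.0196i, |z|^2 = 0.0195
Did not escape in 16 iterations → in set

Answer: yes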